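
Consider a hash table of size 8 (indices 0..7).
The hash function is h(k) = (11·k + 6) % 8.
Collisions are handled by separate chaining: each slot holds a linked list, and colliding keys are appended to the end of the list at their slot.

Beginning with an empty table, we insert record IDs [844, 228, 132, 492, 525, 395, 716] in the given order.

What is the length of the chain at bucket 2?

5

844 → bucket 2
228 → bucket 2 (collision)
132 → bucket 2 (collision)
492 → bucket 2 (collision)
525 → bucket 5
395 → bucket 7
716 → bucket 2 (collision)
Final buckets:
0: —
1: —
2: 844 -> 228 -> 132 -> 492 -> 716
3: —
4: —
5: 525
6: —
7: 395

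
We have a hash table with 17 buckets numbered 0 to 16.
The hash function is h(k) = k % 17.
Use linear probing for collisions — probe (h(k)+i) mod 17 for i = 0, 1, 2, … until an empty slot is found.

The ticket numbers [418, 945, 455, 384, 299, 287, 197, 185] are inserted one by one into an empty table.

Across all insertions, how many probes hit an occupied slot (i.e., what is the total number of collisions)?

15

418: h=10 -> slot 10
945: h=10, probe 10,11 -> slot 11
455: h=13 -> slot 13
384: h=10, probe 10,11,12 -> slot 12
299: h=10, probe 10,11,12,13,14 -> slot 14
287: h=15 -> slot 15
197: h=10, probe 10,11,12,13,14,15,16 -> slot 16
185: h=15, probe 15,16,0 -> slot 0
Table: [185, ∅, ∅, ∅, ∅, ∅, ∅, ∅, ∅, ∅, 418, 945, 384, 455, 299, 287, 197]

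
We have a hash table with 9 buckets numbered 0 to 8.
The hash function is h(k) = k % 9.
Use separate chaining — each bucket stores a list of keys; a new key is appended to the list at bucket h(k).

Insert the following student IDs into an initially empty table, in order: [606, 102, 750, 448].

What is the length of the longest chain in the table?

Insert 606: h=3, bucket 3 empty -> new chain.
Insert 102: h=3, bucket 3 nonempty -> append to chain.
Insert 750: h=3, bucket 3 nonempty -> append to chain.
Insert 448: h=7, bucket 7 empty -> new chain.
Final buckets:
0: —
1: —
2: —
3: 606 -> 102 -> 750
4: —
5: —
6: —
7: 448
8: —

3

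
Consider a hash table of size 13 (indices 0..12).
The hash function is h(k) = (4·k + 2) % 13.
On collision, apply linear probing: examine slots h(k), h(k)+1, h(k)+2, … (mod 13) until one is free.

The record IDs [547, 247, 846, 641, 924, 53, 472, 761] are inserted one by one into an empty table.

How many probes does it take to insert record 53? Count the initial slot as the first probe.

Insert 547: h=6, slot 6 empty → index 6.
Insert 247: h=2, slot 2 empty → index 2.
Insert 846: h=6, slot 6 occupied → index 7.
Insert 641: h=5, slot 5 empty → index 5.
Insert 924: h=6, slots 6,7 occupied → index 8.
Insert 53: h=6, slots 6,7,8 occupied → index 9.
Insert 472: h=5, slots 5,6,7,8,9 occupied → index 10.
Insert 761: h=4, slot 4 empty → index 4.
Table: [—, —, 247, —, 761, 641, 547, 846, 924, 53, 472, —, —]

4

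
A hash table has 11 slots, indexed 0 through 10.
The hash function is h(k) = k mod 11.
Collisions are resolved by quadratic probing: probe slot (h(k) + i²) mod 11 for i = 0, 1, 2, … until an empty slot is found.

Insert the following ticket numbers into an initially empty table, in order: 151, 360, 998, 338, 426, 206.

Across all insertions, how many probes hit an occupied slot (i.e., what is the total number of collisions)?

151: h=8 -> slot 8
360: h=8, probe 8,9 -> slot 9
998: h=8, probe 8,9,1 -> slot 1
338: h=8, probe 8,9,1,6 -> slot 6
426: h=8, probe 8,9,1,6,2 -> slot 2
206: h=8, probe 8,9,1,6,2,0 -> slot 0
Table: [206, 998, 426, ., ., ., 338, ., 151, 360, .]

15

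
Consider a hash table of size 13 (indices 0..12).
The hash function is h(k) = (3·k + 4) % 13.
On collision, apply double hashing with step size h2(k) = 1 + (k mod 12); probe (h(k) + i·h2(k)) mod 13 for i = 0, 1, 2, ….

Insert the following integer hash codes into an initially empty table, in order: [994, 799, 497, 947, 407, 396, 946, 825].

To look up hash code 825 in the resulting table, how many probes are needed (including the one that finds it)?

2

994 hashes to 9; slot 9 is free → place at 9.
799 hashes to 9, h2=8; 9 taken → place at 4.
497 hashes to 0; slot 0 is free → place at 0.
947 hashes to 11; slot 11 is free → place at 11.
407 hashes to 3; slot 3 is free → place at 3.
396 hashes to 9, h2=1; 9 taken → place at 10.
946 hashes to 8; slot 8 is free → place at 8.
825 hashes to 9, h2=10; 9 taken → place at 6.
Table: [497, ∅, ∅, 407, 799, ∅, 825, ∅, 946, 994, 396, 947, ∅]
Lookup 825: h=9, h2=10, probe 9,6 → found at 6.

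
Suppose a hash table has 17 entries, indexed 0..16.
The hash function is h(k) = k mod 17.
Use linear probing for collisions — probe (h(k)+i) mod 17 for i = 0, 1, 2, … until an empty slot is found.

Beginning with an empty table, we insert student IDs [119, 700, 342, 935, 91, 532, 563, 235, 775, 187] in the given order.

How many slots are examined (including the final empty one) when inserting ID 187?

119: h=0 -> slot 0
700: h=3 -> slot 3
342: h=2 -> slot 2
935: h=0, probe 0,1 -> slot 1
91: h=6 -> slot 6
532: h=5 -> slot 5
563: h=2, probe 2,3,4 -> slot 4
235: h=14 -> slot 14
775: h=10 -> slot 10
187: h=0, probe 0,1,2,3,4,5,6,7 -> slot 7
Table: [119, 935, 342, 700, 563, 532, 91, 187, —, —, 775, —, —, —, 235, —, —]

8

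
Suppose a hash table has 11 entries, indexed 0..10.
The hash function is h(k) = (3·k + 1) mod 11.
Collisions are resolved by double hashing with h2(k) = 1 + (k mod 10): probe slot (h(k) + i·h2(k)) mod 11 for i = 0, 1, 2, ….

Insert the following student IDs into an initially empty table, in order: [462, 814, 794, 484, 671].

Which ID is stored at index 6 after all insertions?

814

462 hashes to 1; slot 1 is free => place at 1.
814 hashes to 1, h2=5; 1 taken => place at 6.
794 hashes to 7; slot 7 is free => place at 7.
484 hashes to 1, h2=5; 1,6 taken => place at 0.
671 hashes to 1, h2=2; 1 taken => place at 3.
Table: [484, 462, —, 671, —, —, 814, 794, —, —, —]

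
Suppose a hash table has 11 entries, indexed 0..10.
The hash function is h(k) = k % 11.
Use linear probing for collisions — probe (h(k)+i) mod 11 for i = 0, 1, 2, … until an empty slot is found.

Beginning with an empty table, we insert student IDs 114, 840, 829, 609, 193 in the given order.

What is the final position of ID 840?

5

114 hashes to 4; slot 4 is free -> place at 4.
840 hashes to 4; 4 taken -> place at 5.
829 hashes to 4; 4,5 taken -> place at 6.
609 hashes to 4; 4,5,6 taken -> place at 7.
193 hashes to 6; 6,7 taken -> place at 8.
Table: [∅, ∅, ∅, ∅, 114, 840, 829, 609, 193, ∅, ∅]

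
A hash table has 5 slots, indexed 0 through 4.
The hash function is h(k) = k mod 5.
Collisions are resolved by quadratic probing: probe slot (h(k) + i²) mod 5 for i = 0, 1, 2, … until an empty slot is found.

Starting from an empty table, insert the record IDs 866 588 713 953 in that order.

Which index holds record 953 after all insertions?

2

866: h=1 => slot 1
588: h=3 => slot 3
713: h=3, probe 3,4 => slot 4
953: h=3, probe 3,4,2 => slot 2
Table: [_, 866, 953, 588, 713]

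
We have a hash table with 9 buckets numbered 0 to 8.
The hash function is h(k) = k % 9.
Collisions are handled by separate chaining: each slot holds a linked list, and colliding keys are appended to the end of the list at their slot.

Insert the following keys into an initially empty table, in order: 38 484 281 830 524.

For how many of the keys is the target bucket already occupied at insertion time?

Insert 38: h=2, bucket 2 empty → new chain.
Insert 484: h=7, bucket 7 empty → new chain.
Insert 281: h=2, bucket 2 nonempty → append to chain.
Insert 830: h=2, bucket 2 nonempty → append to chain.
Insert 524: h=2, bucket 2 nonempty → append to chain.
Final buckets:
0: -
1: -
2: 38 -> 281 -> 830 -> 524
3: -
4: -
5: -
6: -
7: 484
8: -

3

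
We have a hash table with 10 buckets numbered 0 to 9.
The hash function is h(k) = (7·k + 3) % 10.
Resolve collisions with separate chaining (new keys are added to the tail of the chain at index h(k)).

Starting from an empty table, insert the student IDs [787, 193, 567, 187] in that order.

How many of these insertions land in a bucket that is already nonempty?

2

Insert 787: h=2, bucket 2 empty → new chain.
Insert 193: h=4, bucket 4 empty → new chain.
Insert 567: h=2, bucket 2 nonempty → append to chain.
Insert 187: h=2, bucket 2 nonempty → append to chain.
Final buckets:
0: —
1: —
2: 787 -> 567 -> 187
3: —
4: 193
5: —
6: —
7: —
8: —
9: —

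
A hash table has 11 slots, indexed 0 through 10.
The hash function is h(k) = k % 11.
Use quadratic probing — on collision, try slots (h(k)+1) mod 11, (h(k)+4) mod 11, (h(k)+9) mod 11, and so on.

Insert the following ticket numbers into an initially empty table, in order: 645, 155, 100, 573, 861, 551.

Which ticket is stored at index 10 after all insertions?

645: h=7 -> slot 7
155: h=1 -> slot 1
100: h=1, probe 1,2 -> slot 2
573: h=1, probe 1,2,5 -> slot 5
861: h=3 -> slot 3
551: h=1, probe 1,2,5,10 -> slot 10
Table: [—, 155, 100, 861, —, 573, —, 645, —, —, 551]

551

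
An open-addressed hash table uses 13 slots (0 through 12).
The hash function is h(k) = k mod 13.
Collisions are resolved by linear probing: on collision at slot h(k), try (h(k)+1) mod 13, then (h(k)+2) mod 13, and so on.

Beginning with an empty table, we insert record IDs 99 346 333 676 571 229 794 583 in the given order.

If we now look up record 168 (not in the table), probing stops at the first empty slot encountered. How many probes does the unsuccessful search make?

Insert 99: h=8, slot 8 empty → index 8.
Insert 346: h=8, slot 8 occupied → index 9.
Insert 333: h=8, slots 8,9 occupied → index 10.
Insert 676: h=0, slot 0 empty → index 0.
Insert 571: h=12, slot 12 empty → index 12.
Insert 229: h=8, slots 8,9,10 occupied → index 11.
Insert 794: h=1, slot 1 empty → index 1.
Insert 583: h=11, slots 11,12,0,1 occupied → index 2.
Table: [676, 794, 583, ., ., ., ., ., 99, 346, 333, 229, 571]
Lookup 168: h=12, probe 12,0,1,2,3 → slot 3 empty, not found.

5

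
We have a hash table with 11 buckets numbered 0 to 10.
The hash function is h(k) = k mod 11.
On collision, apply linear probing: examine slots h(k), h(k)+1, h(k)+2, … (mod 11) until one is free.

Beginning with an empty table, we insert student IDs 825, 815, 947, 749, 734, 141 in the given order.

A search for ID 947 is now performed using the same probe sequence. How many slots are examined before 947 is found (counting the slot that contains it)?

2

825: h=0 => slot 0
815: h=1 => slot 1
947: h=1, probe 1,2 => slot 2
749: h=1, probe 1,2,3 => slot 3
734: h=8 => slot 8
141: h=9 => slot 9
Table: [825, 815, 947, 749, ∅, ∅, ∅, ∅, 734, 141, ∅]
Lookup 947: h=1, probe 1,2 → found at 2.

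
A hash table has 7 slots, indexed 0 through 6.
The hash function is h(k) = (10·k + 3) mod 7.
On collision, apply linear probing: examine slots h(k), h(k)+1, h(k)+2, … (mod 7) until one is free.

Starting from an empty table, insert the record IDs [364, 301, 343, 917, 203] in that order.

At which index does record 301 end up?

Insert 364: h=3, slot 3 empty -> index 3.
Insert 301: h=3, slot 3 occupied -> index 4.
Insert 343: h=3, slots 3,4 occupied -> index 5.
Insert 917: h=3, slots 3,4,5 occupied -> index 6.
Insert 203: h=3, slots 3,4,5,6 occupied -> index 0.
Table: [203, -, -, 364, 301, 343, 917]

4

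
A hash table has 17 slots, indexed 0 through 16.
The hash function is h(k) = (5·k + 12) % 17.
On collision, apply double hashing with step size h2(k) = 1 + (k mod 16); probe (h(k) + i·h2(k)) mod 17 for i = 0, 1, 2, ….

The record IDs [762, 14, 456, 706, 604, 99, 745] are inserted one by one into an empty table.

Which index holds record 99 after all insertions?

762 hashes to 14; slot 14 is free => place at 14.
14 hashes to 14, h2=15; 14 taken => place at 12.
456 hashes to 14, h2=9; 14 taken => place at 6.
706 hashes to 6, h2=3; 6 taken => place at 9.
604 hashes to 6, h2=13; 6 taken => place at 2.
99 hashes to 14, h2=4; 14 taken => place at 1.
745 hashes to 14, h2=10; 14 taken => place at 7.
Table: [∅, 99, 604, ∅, ∅, ∅, 456, 745, ∅, 706, ∅, ∅, 14, ∅, 762, ∅, ∅]

1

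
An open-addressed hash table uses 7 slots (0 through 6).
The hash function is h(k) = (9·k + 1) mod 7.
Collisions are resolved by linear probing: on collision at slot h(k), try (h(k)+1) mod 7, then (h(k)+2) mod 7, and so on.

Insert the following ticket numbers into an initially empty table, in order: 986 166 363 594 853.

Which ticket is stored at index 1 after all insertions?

594

Insert 986: h=6, slot 6 empty => index 6.
Insert 166: h=4, slot 4 empty => index 4.
Insert 363: h=6, slot 6 occupied => index 0.
Insert 594: h=6, slots 6,0 occupied => index 1.
Insert 853: h=6, slots 6,0,1 occupied => index 2.
Table: [363, 594, 853, -, 166, -, 986]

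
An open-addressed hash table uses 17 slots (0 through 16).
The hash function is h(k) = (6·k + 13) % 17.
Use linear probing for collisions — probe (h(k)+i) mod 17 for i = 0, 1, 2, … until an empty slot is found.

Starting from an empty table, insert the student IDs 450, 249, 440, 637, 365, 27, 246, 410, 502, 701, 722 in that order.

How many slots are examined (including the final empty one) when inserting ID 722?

450: h=10 -> slot 10
249: h=11 -> slot 11
440: h=1 -> slot 1
637: h=10, probe 10,11,12 -> slot 12
365: h=10, probe 10,11,12,13 -> slot 13
27: h=5 -> slot 5
246: h=10, probe 10,11,12,13,14 -> slot 14
410: h=8 -> slot 8
502: h=16 -> slot 16
701: h=3 -> slot 3
722: h=10, probe 10,11,12,13,14,15 -> slot 15
Table: [_, 440, _, 701, _, 27, _, _, 410, _, 450, 249, 637, 365, 246, 722, 502]

6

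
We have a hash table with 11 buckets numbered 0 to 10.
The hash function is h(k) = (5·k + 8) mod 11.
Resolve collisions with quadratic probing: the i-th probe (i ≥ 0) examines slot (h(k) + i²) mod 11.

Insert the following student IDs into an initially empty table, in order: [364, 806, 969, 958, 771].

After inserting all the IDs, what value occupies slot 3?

969

Insert 364: h=2, slot 2 empty -> index 2.
Insert 806: h=1, slot 1 empty -> index 1.
Insert 969: h=2, slot 2 occupied -> index 3.
Insert 958: h=2, slots 2,3 occupied -> index 6.
Insert 771: h=2, slots 2,3,6 occupied -> index 0.
Table: [771, 806, 364, 969, _, _, 958, _, _, _, _]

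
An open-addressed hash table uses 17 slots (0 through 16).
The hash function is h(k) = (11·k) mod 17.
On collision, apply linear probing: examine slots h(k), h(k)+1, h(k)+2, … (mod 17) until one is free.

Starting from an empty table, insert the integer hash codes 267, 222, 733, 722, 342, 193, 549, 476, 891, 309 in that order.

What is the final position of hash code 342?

267: h=13 → slot 13
222: h=11 → slot 11
733: h=5 → slot 5
722: h=3 → slot 3
342: h=5, probe 5,6 → slot 6
193: h=15 → slot 15
549: h=4 → slot 4
476: h=0 → slot 0
891: h=9 → slot 9
309: h=16 → slot 16
Table: [476, —, —, 722, 549, 733, 342, —, —, 891, —, 222, —, 267, —, 193, 309]

6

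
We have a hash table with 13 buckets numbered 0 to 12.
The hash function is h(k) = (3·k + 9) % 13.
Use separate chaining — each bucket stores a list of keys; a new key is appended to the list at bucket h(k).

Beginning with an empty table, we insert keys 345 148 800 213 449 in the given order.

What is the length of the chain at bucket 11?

Insert 345: h=4, bucket 4 empty → new chain.
Insert 148: h=11, bucket 11 empty → new chain.
Insert 800: h=4, bucket 4 nonempty → append to chain.
Insert 213: h=11, bucket 11 nonempty → append to chain.
Insert 449: h=4, bucket 4 nonempty → append to chain.
Final buckets:
0: _
1: _
2: _
3: _
4: 345 -> 800 -> 449
5: _
6: _
7: _
8: _
9: _
10: _
11: 148 -> 213
12: _

2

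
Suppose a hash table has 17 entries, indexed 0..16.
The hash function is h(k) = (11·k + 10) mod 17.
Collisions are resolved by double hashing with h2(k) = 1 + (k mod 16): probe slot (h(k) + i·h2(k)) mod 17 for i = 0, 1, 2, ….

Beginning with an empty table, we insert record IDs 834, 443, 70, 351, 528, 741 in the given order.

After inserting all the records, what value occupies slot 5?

834 hashes to 4; slot 4 is free -> place at 4.
443 hashes to 4, h2=12; 4 taken -> place at 16.
70 hashes to 15; slot 15 is free -> place at 15.
351 hashes to 12; slot 12 is free -> place at 12.
528 hashes to 4, h2=1; 4 taken -> place at 5.
741 hashes to 1; slot 1 is free -> place at 1.
Table: [-, 741, -, -, 834, 528, -, -, -, -, -, -, 351, -, -, 70, 443]

528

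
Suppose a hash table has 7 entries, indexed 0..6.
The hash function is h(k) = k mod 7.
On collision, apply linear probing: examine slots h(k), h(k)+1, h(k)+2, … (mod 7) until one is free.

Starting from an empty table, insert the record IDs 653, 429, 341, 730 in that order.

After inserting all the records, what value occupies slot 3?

653 hashes to 2; slot 2 is free → place at 2.
429 hashes to 2; 2 taken → place at 3.
341 hashes to 5; slot 5 is free → place at 5.
730 hashes to 2; 2,3 taken → place at 4.
Table: [., ., 653, 429, 730, 341, .]

429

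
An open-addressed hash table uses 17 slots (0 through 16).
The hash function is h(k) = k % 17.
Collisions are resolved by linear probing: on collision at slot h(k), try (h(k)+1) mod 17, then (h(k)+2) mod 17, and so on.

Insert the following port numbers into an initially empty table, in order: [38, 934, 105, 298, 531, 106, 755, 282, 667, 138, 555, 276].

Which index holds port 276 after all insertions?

Insert 38: h=4, slot 4 empty => index 4.
Insert 934: h=16, slot 16 empty => index 16.
Insert 105: h=3, slot 3 empty => index 3.
Insert 298: h=9, slot 9 empty => index 9.
Insert 531: h=4, slot 4 occupied => index 5.
Insert 106: h=4, slots 4,5 occupied => index 6.
Insert 755: h=7, slot 7 empty => index 7.
Insert 282: h=10, slot 10 empty => index 10.
Insert 667: h=4, slots 4,5,6,7 occupied => index 8.
Insert 138: h=2, slot 2 empty => index 2.
Insert 555: h=11, slot 11 empty => index 11.
Insert 276: h=4, slots 4,5,6,7,8,9,10,11 occupied => index 12.
Table: [., ., 138, 105, 38, 531, 106, 755, 667, 298, 282, 555, 276, ., ., ., 934]

12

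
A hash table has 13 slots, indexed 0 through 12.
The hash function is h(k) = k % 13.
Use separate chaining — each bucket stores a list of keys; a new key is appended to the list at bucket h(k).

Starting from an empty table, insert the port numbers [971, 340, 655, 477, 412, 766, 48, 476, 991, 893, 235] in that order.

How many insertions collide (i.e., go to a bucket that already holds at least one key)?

4

971 -> bucket 9
340 -> bucket 2
655 -> bucket 5
477 -> bucket 9 (collision)
412 -> bucket 9 (collision)
766 -> bucket 12
48 -> bucket 9 (collision)
476 -> bucket 8
991 -> bucket 3
893 -> bucket 9 (collision)
235 -> bucket 1
Final buckets:
0: -
1: 235
2: 340
3: 991
4: -
5: 655
6: -
7: -
8: 476
9: 971 -> 477 -> 412 -> 48 -> 893
10: -
11: -
12: 766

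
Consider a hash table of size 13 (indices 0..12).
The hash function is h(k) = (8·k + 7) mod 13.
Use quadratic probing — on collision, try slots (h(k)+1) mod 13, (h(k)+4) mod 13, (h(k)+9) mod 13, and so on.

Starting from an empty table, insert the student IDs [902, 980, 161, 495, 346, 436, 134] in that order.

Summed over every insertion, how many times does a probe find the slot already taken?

902 hashes to 8; slot 8 is free => place at 8.
980 hashes to 8; 8 taken => place at 9.
161 hashes to 8; 8,9 taken => place at 12.
495 hashes to 2; slot 2 is free => place at 2.
346 hashes to 6; slot 6 is free => place at 6.
436 hashes to 11; slot 11 is free => place at 11.
134 hashes to 0; slot 0 is free => place at 0.
Table: [134, -, 495, -, -, -, 346, -, 902, 980, -, 436, 161]

3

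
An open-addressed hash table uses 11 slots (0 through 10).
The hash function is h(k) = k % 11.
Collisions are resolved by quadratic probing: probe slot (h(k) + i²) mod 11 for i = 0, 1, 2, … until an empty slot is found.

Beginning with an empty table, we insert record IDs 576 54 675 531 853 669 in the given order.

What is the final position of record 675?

5

576: h=4 => slot 4
54: h=10 => slot 10
675: h=4, probe 4,5 => slot 5
531: h=3 => slot 3
853: h=6 => slot 6
669: h=9 => slot 9
Table: [—, —, —, 531, 576, 675, 853, —, —, 669, 54]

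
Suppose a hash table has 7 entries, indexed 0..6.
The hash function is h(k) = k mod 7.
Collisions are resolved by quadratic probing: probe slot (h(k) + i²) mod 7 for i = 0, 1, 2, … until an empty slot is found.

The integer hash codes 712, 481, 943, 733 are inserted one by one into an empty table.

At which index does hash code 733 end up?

712: h=5 -> slot 5
481: h=5, probe 5,6 -> slot 6
943: h=5, probe 5,6,2 -> slot 2
733: h=5, probe 5,6,2,0 -> slot 0
Table: [733, _, 943, _, _, 712, 481]

0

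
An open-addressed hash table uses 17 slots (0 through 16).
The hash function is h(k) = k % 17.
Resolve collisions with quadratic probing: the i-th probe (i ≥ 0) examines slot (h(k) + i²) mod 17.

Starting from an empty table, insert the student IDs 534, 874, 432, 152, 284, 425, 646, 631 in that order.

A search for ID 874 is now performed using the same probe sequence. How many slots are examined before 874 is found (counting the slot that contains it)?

2

534 hashes to 7; slot 7 is free -> place at 7.
874 hashes to 7; 7 taken -> place at 8.
432 hashes to 7; 7,8 taken -> place at 11.
152 hashes to 16; slot 16 is free -> place at 16.
284 hashes to 12; slot 12 is free -> place at 12.
425 hashes to 0; slot 0 is free -> place at 0.
646 hashes to 0; 0 taken -> place at 1.
631 hashes to 2; slot 2 is free -> place at 2.
Table: [425, 646, 631, ∅, ∅, ∅, ∅, 534, 874, ∅, ∅, 432, 284, ∅, ∅, ∅, 152]
Lookup 874: h=7, probe 7,8 → found at 8.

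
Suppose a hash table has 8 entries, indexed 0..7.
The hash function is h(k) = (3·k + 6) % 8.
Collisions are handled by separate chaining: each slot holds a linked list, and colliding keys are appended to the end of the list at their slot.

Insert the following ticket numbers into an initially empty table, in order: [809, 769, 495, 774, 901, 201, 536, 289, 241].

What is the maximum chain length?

5

Insert 809: h=1, bucket 1 empty → new chain.
Insert 769: h=1, bucket 1 nonempty → append to chain.
Insert 495: h=3, bucket 3 empty → new chain.
Insert 774: h=0, bucket 0 empty → new chain.
Insert 901: h=5, bucket 5 empty → new chain.
Insert 201: h=1, bucket 1 nonempty → append to chain.
Insert 536: h=6, bucket 6 empty → new chain.
Insert 289: h=1, bucket 1 nonempty → append to chain.
Insert 241: h=1, bucket 1 nonempty → append to chain.
Final buckets:
0: 774
1: 809 -> 769 -> 201 -> 289 -> 241
2: —
3: 495
4: —
5: 901
6: 536
7: —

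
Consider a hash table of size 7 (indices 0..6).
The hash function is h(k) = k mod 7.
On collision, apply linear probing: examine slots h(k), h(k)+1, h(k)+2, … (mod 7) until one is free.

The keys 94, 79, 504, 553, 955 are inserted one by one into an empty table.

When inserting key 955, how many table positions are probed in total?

Insert 94: h=3, slot 3 empty → index 3.
Insert 79: h=2, slot 2 empty → index 2.
Insert 504: h=0, slot 0 empty → index 0.
Insert 553: h=0, slot 0 occupied → index 1.
Insert 955: h=3, slot 3 occupied → index 4.
Table: [504, 553, 79, 94, 955, ., .]

2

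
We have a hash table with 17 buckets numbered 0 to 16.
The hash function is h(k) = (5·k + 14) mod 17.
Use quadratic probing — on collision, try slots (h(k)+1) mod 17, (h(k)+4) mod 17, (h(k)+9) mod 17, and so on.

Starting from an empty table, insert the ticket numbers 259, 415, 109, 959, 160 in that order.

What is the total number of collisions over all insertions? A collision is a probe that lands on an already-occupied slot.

6

259 hashes to 0; slot 0 is free → place at 0.
415 hashes to 15; slot 15 is free → place at 15.
109 hashes to 15; 15 taken → place at 16.
959 hashes to 15; 15,16 taken → place at 2.
160 hashes to 15; 15,16,2 taken → place at 7.
Table: [259, _, 959, _, _, _, _, 160, _, _, _, _, _, _, _, 415, 109]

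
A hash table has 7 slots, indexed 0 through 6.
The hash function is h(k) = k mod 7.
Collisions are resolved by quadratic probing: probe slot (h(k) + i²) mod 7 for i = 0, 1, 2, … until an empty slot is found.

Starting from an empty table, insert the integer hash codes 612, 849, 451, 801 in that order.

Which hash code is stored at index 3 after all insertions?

612

612 hashes to 3; slot 3 is free -> place at 3.
849 hashes to 2; slot 2 is free -> place at 2.
451 hashes to 3; 3 taken -> place at 4.
801 hashes to 3; 3,4 taken -> place at 0.
Table: [801, ., 849, 612, 451, ., .]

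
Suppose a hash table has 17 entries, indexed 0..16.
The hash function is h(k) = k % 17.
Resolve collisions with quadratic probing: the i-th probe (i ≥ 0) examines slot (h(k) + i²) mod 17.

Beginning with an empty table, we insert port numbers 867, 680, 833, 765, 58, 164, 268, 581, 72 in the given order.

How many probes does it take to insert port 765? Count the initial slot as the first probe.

867: h=0 → slot 0
680: h=0, probe 0,1 → slot 1
833: h=0, probe 0,1,4 → slot 4
765: h=0, probe 0,1,4,9 → slot 9
58: h=7 → slot 7
164: h=11 → slot 11
268: h=13 → slot 13
581: h=3 → slot 3
72: h=4, probe 4,5 → slot 5
Table: [867, 680, —, 581, 833, 72, —, 58, —, 765, —, 164, —, 268, —, —, —]

4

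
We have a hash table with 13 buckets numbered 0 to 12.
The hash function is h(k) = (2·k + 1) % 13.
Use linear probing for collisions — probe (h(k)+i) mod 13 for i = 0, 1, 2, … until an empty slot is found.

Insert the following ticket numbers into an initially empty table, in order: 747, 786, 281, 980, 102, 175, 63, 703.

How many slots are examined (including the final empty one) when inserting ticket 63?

747: h=0 -> slot 0
786: h=0, probe 0,1 -> slot 1
281: h=4 -> slot 4
980: h=11 -> slot 11
102: h=10 -> slot 10
175: h=0, probe 0,1,2 -> slot 2
63: h=10, probe 10,11,12 -> slot 12
703: h=3 -> slot 3
Table: [747, 786, 175, 703, 281, _, _, _, _, _, 102, 980, 63]

3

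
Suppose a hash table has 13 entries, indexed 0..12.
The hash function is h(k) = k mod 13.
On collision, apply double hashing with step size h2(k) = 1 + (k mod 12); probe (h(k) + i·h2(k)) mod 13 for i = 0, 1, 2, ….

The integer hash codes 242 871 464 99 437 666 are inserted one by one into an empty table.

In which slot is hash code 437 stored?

242: h=8 → slot 8
871: h=0 → slot 0
464: h=9 → slot 9
99: h=8, h2=4, probe 8,12 → slot 12
437: h=8, h2=6, probe 8,1 → slot 1
666: h=3 → slot 3
Table: [871, 437, -, 666, -, -, -, -, 242, 464, -, -, 99]

1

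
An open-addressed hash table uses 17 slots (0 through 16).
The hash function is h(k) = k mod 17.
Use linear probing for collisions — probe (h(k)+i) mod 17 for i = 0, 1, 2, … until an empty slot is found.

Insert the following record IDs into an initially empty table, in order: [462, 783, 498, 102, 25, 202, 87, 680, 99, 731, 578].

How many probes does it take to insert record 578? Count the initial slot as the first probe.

8

462 hashes to 3; slot 3 is free → place at 3.
783 hashes to 1; slot 1 is free → place at 1.
498 hashes to 5; slot 5 is free → place at 5.
102 hashes to 0; slot 0 is free → place at 0.
25 hashes to 8; slot 8 is free → place at 8.
202 hashes to 15; slot 15 is free → place at 15.
87 hashes to 2; slot 2 is free → place at 2.
680 hashes to 0; 0,1,2,3 taken → place at 4.
99 hashes to 14; slot 14 is free → place at 14.
731 hashes to 0; 0,1,2,3,4,5 taken → place at 6.
578 hashes to 0; 0,1,2,3,4,5,6 taken → place at 7.
Table: [102, 783, 87, 462, 680, 498, 731, 578, 25, —, —, —, —, —, 99, 202, —]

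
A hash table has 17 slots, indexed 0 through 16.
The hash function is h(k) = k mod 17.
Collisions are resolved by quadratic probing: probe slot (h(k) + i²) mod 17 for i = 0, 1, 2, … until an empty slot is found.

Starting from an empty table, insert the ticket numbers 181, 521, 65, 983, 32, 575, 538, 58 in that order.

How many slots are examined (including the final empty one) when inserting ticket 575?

Insert 181: h=11, slot 11 empty -> index 11.
Insert 521: h=11, slot 11 occupied -> index 12.
Insert 65: h=14, slot 14 empty -> index 14.
Insert 983: h=14, slot 14 occupied -> index 15.
Insert 32: h=15, slot 15 occupied -> index 16.
Insert 575: h=14, slots 14,15 occupied -> index 1.
Insert 538: h=11, slots 11,12,15 occupied -> index 3.
Insert 58: h=7, slot 7 empty -> index 7.
Table: [∅, 575, ∅, 538, ∅, ∅, ∅, 58, ∅, ∅, ∅, 181, 521, ∅, 65, 983, 32]

3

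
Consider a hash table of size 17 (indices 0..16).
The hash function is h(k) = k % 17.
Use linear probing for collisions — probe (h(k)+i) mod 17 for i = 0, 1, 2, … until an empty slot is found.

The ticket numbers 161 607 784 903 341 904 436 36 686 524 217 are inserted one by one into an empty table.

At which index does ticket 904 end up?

161: h=8 → slot 8
607: h=12 → slot 12
784: h=2 → slot 2
903: h=2, probe 2,3 → slot 3
341: h=1 → slot 1
904: h=3, probe 3,4 → slot 4
436: h=11 → slot 11
36: h=2, probe 2,3,4,5 → slot 5
686: h=6 → slot 6
524: h=14 → slot 14
217: h=13 → slot 13
Table: [_, 341, 784, 903, 904, 36, 686, _, 161, _, _, 436, 607, 217, 524, _, _]

4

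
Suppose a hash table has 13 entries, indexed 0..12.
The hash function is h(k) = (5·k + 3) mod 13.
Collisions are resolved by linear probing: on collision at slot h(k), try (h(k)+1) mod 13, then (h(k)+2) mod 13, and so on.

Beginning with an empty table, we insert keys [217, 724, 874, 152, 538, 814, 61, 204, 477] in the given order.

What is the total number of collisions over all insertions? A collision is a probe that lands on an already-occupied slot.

217 hashes to 9; slot 9 is free → place at 9.
724 hashes to 9; 9 taken → place at 10.
874 hashes to 5; slot 5 is free → place at 5.
152 hashes to 9; 9,10 taken → place at 11.
538 hashes to 2; slot 2 is free → place at 2.
814 hashes to 4; slot 4 is free → place at 4.
61 hashes to 9; 9,10,11 taken → place at 12.
204 hashes to 9; 9,10,11,12 taken → place at 0.
477 hashes to 9; 9,10,11,12,0 taken → place at 1.
Table: [204, 477, 538, _, 814, 874, _, _, _, 217, 724, 152, 61]

15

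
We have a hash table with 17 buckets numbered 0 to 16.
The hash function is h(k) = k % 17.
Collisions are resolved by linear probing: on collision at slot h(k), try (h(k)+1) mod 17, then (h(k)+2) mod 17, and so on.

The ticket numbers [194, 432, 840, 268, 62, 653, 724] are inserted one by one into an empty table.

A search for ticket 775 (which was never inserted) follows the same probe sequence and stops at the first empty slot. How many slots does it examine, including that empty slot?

Insert 194: h=7, slot 7 empty → index 7.
Insert 432: h=7, slot 7 occupied → index 8.
Insert 840: h=7, slots 7,8 occupied → index 9.
Insert 268: h=13, slot 13 empty → index 13.
Insert 62: h=11, slot 11 empty → index 11.
Insert 653: h=7, slots 7,8,9 occupied → index 10.
Insert 724: h=10, slots 10,11 occupied → index 12.
Table: [., ., ., ., ., ., ., 194, 432, 840, 653, 62, 724, 268, ., ., .]
Lookup 775: h=10, probe 10,11,12,13,14 → slot 14 empty, not found.

5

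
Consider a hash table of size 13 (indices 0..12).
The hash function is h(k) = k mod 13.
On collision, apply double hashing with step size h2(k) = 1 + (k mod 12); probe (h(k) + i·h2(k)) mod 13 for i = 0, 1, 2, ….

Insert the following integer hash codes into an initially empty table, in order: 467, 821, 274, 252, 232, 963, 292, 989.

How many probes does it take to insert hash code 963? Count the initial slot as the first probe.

467 hashes to 12; slot 12 is free => place at 12.
821 hashes to 2; slot 2 is free => place at 2.
274 hashes to 1; slot 1 is free => place at 1.
252 hashes to 5; slot 5 is free => place at 5.
232 hashes to 11; slot 11 is free => place at 11.
963 hashes to 1, h2=4; 1,5 taken => place at 9.
292 hashes to 6; slot 6 is free => place at 6.
989 hashes to 1, h2=6; 1 taken => place at 7.
Table: [_, 274, 821, _, _, 252, 292, 989, _, 963, _, 232, 467]

3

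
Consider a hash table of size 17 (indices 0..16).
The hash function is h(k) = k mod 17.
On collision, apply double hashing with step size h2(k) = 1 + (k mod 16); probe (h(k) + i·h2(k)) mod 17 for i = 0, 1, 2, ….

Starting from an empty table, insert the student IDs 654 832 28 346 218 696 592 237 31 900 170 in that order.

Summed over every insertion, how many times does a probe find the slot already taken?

9

Insert 654: h=8, slot 8 empty → index 8.
Insert 832: h=16, slot 16 empty → index 16.
Insert 28: h=11, slot 11 empty → index 11.
Insert 346: h=6, slot 6 empty → index 6.
Insert 218: h=14, slot 14 empty → index 14.
Insert 696: h=16, h2=9, slots 16,8 occupied → index 0.
Insert 592: h=14, h2=1, slot 14 occupied → index 15.
Insert 237: h=16, h2=14, slot 16 occupied → index 13.
Insert 31: h=14, h2=16, slots 14,13 occupied → index 12.
Insert 900: h=16, h2=5, slot 16 occupied → index 4.
Insert 170: h=0, h2=11, slots 0,11 occupied → index 5.
Table: [696, -, -, -, 900, 170, 346, -, 654, -, -, 28, 31, 237, 218, 592, 832]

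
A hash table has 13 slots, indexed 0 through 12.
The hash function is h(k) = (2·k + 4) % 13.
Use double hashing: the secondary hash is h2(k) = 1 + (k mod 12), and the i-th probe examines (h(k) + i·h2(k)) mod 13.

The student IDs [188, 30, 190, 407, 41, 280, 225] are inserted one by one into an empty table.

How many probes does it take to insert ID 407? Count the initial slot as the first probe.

Insert 188: h=3, slot 3 empty → index 3.
Insert 30: h=12, slot 12 empty → index 12.
Insert 190: h=7, slot 7 empty → index 7.
Insert 407: h=12, h2=12, slot 12 occupied → index 11.
Insert 41: h=8, slot 8 empty → index 8.
Insert 280: h=5, slot 5 empty → index 5.
Insert 225: h=12, h2=10, slot 12 occupied → index 9.
Table: [-, -, -, 188, -, 280, -, 190, 41, 225, -, 407, 30]

2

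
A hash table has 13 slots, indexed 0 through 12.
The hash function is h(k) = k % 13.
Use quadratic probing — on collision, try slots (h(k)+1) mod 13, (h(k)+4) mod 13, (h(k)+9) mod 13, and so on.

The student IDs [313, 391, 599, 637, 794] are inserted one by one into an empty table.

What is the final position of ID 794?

10

313 hashes to 1; slot 1 is free → place at 1.
391 hashes to 1; 1 taken → place at 2.
599 hashes to 1; 1,2 taken → place at 5.
637 hashes to 0; slot 0 is free → place at 0.
794 hashes to 1; 1,2,5 taken → place at 10.
Table: [637, 313, 391, _, _, 599, _, _, _, _, 794, _, _]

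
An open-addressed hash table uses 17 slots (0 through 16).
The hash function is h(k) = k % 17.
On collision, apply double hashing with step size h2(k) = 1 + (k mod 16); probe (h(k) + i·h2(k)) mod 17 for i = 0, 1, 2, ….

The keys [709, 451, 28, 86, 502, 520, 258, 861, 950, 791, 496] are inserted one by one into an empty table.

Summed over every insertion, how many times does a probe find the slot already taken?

4

709: h=12 → slot 12
451: h=9 → slot 9
28: h=11 → slot 11
86: h=1 → slot 1
502: h=9, h2=7, probe 9,16 → slot 16
520: h=10 → slot 10
258: h=3 → slot 3
861: h=11, h2=14, probe 11,8 → slot 8
950: h=15 → slot 15
791: h=9, h2=8, probe 9,0 → slot 0
496: h=3, h2=1, probe 3,4 → slot 4
Table: [791, 86, -, 258, 496, -, -, -, 861, 451, 520, 28, 709, -, -, 950, 502]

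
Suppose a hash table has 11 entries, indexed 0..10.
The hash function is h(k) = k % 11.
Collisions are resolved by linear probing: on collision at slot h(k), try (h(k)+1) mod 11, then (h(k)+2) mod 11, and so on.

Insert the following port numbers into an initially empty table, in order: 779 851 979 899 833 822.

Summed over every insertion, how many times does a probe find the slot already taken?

Insert 779: h=9, slot 9 empty -> index 9.
Insert 851: h=4, slot 4 empty -> index 4.
Insert 979: h=0, slot 0 empty -> index 0.
Insert 899: h=8, slot 8 empty -> index 8.
Insert 833: h=8, slots 8,9 occupied -> index 10.
Insert 822: h=8, slots 8,9,10,0 occupied -> index 1.
Table: [979, 822, ., ., 851, ., ., ., 899, 779, 833]

6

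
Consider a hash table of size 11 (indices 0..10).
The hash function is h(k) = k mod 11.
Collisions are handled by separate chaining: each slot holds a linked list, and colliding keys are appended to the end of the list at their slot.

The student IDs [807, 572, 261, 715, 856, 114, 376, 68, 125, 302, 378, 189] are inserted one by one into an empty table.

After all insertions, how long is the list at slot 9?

807 -> bucket 4
572 -> bucket 0
261 -> bucket 8
715 -> bucket 0 (collision)
856 -> bucket 9
114 -> bucket 4 (collision)
376 -> bucket 2
68 -> bucket 2 (collision)
125 -> bucket 4 (collision)
302 -> bucket 5
378 -> bucket 4 (collision)
189 -> bucket 2 (collision)
Final buckets:
0: 572 -> 715
1: —
2: 376 -> 68 -> 189
3: —
4: 807 -> 114 -> 125 -> 378
5: 302
6: —
7: —
8: 261
9: 856
10: —

1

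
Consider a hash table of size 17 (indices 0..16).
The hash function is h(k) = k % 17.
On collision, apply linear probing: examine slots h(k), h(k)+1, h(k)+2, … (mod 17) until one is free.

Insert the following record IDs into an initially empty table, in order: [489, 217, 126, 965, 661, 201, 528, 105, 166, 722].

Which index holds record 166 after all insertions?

Insert 489: h=13, slot 13 empty → index 13.
Insert 217: h=13, slot 13 occupied → index 14.
Insert 126: h=7, slot 7 empty → index 7.
Insert 965: h=13, slots 13,14 occupied → index 15.
Insert 661: h=15, slot 15 occupied → index 16.
Insert 201: h=14, slots 14,15,16 occupied → index 0.
Insert 528: h=1, slot 1 empty → index 1.
Insert 105: h=3, slot 3 empty → index 3.
Insert 166: h=13, slots 13,14,15,16,0,1 occupied → index 2.
Insert 722: h=8, slot 8 empty → index 8.
Table: [201, 528, 166, 105, ., ., ., 126, 722, ., ., ., ., 489, 217, 965, 661]

2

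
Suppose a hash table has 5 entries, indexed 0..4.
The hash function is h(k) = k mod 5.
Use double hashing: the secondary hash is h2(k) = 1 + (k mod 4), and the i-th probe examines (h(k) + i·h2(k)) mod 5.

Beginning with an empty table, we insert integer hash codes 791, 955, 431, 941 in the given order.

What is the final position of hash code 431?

791: h=1 -> slot 1
955: h=0 -> slot 0
431: h=1, h2=4, probe 1,0,4 -> slot 4
941: h=1, h2=2, probe 1,3 -> slot 3
Table: [955, 791, -, 941, 431]

4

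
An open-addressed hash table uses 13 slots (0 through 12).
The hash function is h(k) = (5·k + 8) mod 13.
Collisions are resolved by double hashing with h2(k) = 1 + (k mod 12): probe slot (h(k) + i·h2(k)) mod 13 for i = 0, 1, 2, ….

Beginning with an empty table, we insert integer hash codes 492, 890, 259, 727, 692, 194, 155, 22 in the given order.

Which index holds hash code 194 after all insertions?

9

Insert 492: h=11, slot 11 empty => index 11.
Insert 890: h=12, slot 12 empty => index 12.
Insert 259: h=3, slot 3 empty => index 3.
Insert 727: h=3, h2=8, slots 3,11 occupied => index 6.
Insert 692: h=10, slot 10 empty => index 10.
Insert 194: h=3, h2=3, slots 3,6 occupied => index 9.
Insert 155: h=3, h2=12, slot 3 occupied => index 2.
Insert 22: h=1, slot 1 empty => index 1.
Table: [—, 22, 155, 259, —, —, 727, —, —, 194, 692, 492, 890]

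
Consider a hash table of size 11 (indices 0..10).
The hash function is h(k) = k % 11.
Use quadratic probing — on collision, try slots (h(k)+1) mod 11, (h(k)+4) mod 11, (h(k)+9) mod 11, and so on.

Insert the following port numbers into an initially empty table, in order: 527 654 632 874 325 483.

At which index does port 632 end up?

527: h=10 → slot 10
654: h=5 → slot 5
632: h=5, probe 5,6 → slot 6
874: h=5, probe 5,6,9 → slot 9
325: h=6, probe 6,7 → slot 7
483: h=10, probe 10,0 → slot 0
Table: [483, ., ., ., ., 654, 632, 325, ., 874, 527]

6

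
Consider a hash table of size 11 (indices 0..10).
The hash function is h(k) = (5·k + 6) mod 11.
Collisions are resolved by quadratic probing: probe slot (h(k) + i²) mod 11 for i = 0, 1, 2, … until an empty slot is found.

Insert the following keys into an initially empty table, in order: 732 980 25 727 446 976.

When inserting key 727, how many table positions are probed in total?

732: h=3 → slot 3
980: h=0 → slot 0
25: h=10 → slot 10
727: h=0, probe 0,1 → slot 1
446: h=3, probe 3,4 → slot 4
976: h=2 → slot 2
Table: [980, 727, 976, 732, 446, -, -, -, -, -, 25]

2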